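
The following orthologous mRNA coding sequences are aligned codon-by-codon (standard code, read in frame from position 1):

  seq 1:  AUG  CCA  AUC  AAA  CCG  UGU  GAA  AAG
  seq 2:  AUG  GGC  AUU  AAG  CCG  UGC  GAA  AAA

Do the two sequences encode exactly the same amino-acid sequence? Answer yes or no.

Codon 1: AUG Met / AUG Met — identical.
Codon 2: CCA Pro / GGC Gly — nonsynonymous.
Codon 3: AUC Ile / AUU Ile — synonymous.
Codon 4: AAA Lys / AAG Lys — synonymous.
Codon 5: CCG Pro / CCG Pro — identical.
Codon 6: UGU Cys / UGC Cys — synonymous.
Codon 7: GAA Glu / GAA Glu — identical.
Codon 8: AAG Lys / AAA Lys — synonymous.
Nonsynonymous differences: 1 → different protein.

no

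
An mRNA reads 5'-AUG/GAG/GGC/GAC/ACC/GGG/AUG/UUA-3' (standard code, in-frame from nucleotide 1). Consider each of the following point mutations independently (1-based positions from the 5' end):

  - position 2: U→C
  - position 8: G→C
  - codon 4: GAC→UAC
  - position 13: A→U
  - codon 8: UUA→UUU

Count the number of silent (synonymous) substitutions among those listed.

0

Codon 1: AUG (Met) → ACG (Thr) — missense.
Codon 3: GGC (Gly) → GCC (Ala) — missense.
Codon 4: GAC (Asp) → UAC (Tyr) — missense.
Codon 5: ACC (Thr) → UCC (Ser) — missense.
Codon 8: UUA (Leu) → UUU (Phe) — missense.
Synonymous: 0 of 5.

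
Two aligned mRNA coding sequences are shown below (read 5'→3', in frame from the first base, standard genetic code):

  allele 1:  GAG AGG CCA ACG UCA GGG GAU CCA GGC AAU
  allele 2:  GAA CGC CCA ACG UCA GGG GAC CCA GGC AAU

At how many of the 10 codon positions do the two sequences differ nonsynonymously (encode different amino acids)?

Codon 1: GAG Glu / GAA Glu — synonymous.
Codon 2: AGG Arg / CGC Arg — synonymous.
Codon 3: CCA Pro / CCA Pro — identical.
Codon 4: ACG Thr / ACG Thr — identical.
Codon 5: UCA Ser / UCA Ser — identical.
Codon 6: GGG Gly / GGG Gly — identical.
Codon 7: GAU Asp / GAC Asp — synonymous.
Codon 8: CCA Pro / CCA Pro — identical.
Codon 9: GGC Gly / GGC Gly — identical.
Codon 10: AAU Asn / AAU Asn — identical.
Nonsynonymous differences: 0.

0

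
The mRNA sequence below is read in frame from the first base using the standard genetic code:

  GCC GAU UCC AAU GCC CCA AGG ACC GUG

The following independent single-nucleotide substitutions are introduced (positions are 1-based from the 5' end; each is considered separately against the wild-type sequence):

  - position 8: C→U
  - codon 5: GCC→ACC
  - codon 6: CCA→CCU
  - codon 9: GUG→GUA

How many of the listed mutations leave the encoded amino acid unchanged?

2

Codon 3: UCC (Ser) → UUC (Phe) — missense.
Codon 5: GCC (Ala) → ACC (Thr) — missense.
Codon 6: CCA (Pro) → CCU (Pro) — synonymous.
Codon 9: GUG (Val) → GUA (Val) — synonymous.
Synonymous: 2 of 4.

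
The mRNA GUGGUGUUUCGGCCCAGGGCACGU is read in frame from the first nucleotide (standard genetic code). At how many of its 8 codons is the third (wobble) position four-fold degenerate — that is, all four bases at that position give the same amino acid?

6

Codon 1 GUG (Val): third position 4-fold.
Codon 2 GUG (Val): third position 4-fold.
Codon 3 UUU (Phe): third position 2-fold.
Codon 4 CGG (Arg): third position 4-fold.
Codon 5 CCC (Pro): third position 4-fold.
Codon 6 AGG (Arg): third position 2-fold.
Codon 7 GCA (Ala): third position 4-fold.
Codon 8 CGU (Arg): third position 4-fold.
Four-fold degenerate third positions: 6.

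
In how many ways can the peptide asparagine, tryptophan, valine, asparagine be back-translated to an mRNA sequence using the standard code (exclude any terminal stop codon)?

16

Asn: 2 codons.
Trp: 1 codon.
Val: 4 codons.
Asn: 2 codons.
2 × 1 × 4 × 2 = 16.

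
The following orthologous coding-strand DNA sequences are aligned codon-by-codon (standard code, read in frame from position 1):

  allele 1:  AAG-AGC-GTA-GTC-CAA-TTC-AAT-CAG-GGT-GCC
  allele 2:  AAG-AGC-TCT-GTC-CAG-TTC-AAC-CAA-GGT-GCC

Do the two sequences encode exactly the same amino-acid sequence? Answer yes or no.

no

Codon 1: AAG Lys / AAG Lys — identical.
Codon 2: AGC Ser / AGC Ser — identical.
Codon 3: GTA Val / TCT Ser — nonsynonymous.
Codon 4: GTC Val / GTC Val — identical.
Codon 5: CAA Gln / CAG Gln — synonymous.
Codon 6: TTC Phe / TTC Phe — identical.
Codon 7: AAT Asn / AAC Asn — synonymous.
Codon 8: CAG Gln / CAA Gln — synonymous.
Codon 9: GGT Gly / GGT Gly — identical.
Codon 10: GCC Ala / GCC Ala — identical.
Nonsynonymous differences: 1 → different protein.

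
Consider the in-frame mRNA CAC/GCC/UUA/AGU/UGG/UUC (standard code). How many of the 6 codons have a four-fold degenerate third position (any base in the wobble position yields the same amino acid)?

Codon 1 CAC (His): third position 2-fold.
Codon 2 GCC (Ala): third position 4-fold.
Codon 3 UUA (Leu): third position 2-fold.
Codon 4 AGU (Ser): third position 2-fold.
Codon 5 UGG (Trp): third position 1-fold.
Codon 6 UUC (Phe): third position 2-fold.
Four-fold degenerate third positions: 1.

1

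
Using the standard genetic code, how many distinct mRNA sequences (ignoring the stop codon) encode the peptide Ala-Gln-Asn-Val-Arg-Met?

Ala: 4 codons.
Gln: 2 codons.
Asn: 2 codons.
Val: 4 codons.
Arg: 6 codons.
Met: 1 codon.
4 × 2 × 2 × 4 × 6 × 1 = 384.

384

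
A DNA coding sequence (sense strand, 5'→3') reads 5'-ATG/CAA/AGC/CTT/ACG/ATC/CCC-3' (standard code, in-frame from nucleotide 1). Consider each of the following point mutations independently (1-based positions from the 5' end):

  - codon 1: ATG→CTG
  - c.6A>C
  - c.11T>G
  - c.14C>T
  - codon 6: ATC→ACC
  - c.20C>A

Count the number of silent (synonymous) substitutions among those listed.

Codon 1: ATG (Met) → CTG (Leu) — missense.
Codon 2: CAA (Gln) → CAC (His) — missense.
Codon 4: CTT (Leu) → CGT (Arg) — missense.
Codon 5: ACG (Thr) → ATG (Met) — missense.
Codon 6: ATC (Ile) → ACC (Thr) — missense.
Codon 7: CCC (Pro) → CAC (His) — missense.
Synonymous: 0 of 6.

0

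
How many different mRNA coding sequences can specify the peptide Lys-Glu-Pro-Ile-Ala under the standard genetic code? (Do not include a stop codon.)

Lys: 2 codons.
Glu: 2 codons.
Pro: 4 codons.
Ile: 3 codons.
Ala: 4 codons.
2 × 2 × 4 × 3 × 4 = 192.

192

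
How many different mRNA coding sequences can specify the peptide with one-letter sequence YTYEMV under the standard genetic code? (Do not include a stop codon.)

Tyr: 2 codons.
Thr: 4 codons.
Tyr: 2 codons.
Glu: 2 codons.
Met: 1 codon.
Val: 4 codons.
2 × 4 × 2 × 2 × 1 × 4 = 128.

128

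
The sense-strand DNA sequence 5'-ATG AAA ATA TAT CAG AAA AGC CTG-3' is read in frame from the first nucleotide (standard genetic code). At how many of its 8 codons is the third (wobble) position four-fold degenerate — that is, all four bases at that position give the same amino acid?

1

Codon 1 ATG (Met): third position 1-fold.
Codon 2 AAA (Lys): third position 2-fold.
Codon 3 ATA (Ile): third position 3-fold.
Codon 4 TAT (Tyr): third position 2-fold.
Codon 5 CAG (Gln): third position 2-fold.
Codon 6 AAA (Lys): third position 2-fold.
Codon 7 AGC (Ser): third position 2-fold.
Codon 8 CTG (Leu): third position 4-fold.
Four-fold degenerate third positions: 1.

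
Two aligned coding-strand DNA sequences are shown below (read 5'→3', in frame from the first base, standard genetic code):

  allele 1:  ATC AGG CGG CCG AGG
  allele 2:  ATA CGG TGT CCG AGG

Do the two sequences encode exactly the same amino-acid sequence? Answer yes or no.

Codon 1: ATC Ile / ATA Ile — synonymous.
Codon 2: AGG Arg / CGG Arg — synonymous.
Codon 3: CGG Arg / TGT Cys — nonsynonymous.
Codon 4: CCG Pro / CCG Pro — identical.
Codon 5: AGG Arg / AGG Arg — identical.
Nonsynonymous differences: 1 → different protein.

no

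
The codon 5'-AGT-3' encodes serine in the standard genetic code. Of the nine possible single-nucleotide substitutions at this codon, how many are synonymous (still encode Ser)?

1

Position 1: none → 0 synonymous.
Position 2: none → 0 synonymous.
Position 3: AGC → 1 synonymous.
Total: 0 + 0 + 1 = 1.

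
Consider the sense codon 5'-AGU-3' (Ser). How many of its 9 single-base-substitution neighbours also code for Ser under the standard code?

1

Position 1: none → 0 synonymous.
Position 2: none → 0 synonymous.
Position 3: AGC → 1 synonymous.
Total: 0 + 0 + 1 = 1.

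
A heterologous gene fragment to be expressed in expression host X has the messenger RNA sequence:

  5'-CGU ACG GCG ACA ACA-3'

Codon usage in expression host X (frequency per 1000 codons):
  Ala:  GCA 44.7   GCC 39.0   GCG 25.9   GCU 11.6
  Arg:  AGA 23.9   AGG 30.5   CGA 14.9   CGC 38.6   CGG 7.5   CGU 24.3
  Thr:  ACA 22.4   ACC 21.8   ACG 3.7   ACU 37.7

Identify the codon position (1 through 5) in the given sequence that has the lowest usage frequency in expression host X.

2

Codon 1 CGU (Arg): 24.3 per 1000.
Codon 2 ACG (Thr): 3.7 per 1000.
Codon 3 GCG (Ala): 25.9 per 1000.
Codon 4 ACA (Thr): 22.4 per 1000.
Codon 5 ACA (Thr): 22.4 per 1000.
Lowest frequency is 3.7 at codon 2.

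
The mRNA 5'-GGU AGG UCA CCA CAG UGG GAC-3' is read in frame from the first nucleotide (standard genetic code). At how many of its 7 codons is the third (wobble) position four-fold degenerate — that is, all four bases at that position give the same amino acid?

Codon 1 GGU (Gly): third position 4-fold.
Codon 2 AGG (Arg): third position 2-fold.
Codon 3 UCA (Ser): third position 4-fold.
Codon 4 CCA (Pro): third position 4-fold.
Codon 5 CAG (Gln): third position 2-fold.
Codon 6 UGG (Trp): third position 1-fold.
Codon 7 GAC (Asp): third position 2-fold.
Four-fold degenerate third positions: 3.

3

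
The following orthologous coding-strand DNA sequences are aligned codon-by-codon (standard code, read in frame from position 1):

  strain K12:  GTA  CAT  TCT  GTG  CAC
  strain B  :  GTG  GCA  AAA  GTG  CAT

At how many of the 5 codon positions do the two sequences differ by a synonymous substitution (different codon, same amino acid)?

2

Codon 1: GTA Val / GTG Val — synonymous.
Codon 2: CAT His / GCA Ala — nonsynonymous.
Codon 3: TCT Ser / AAA Lys — nonsynonymous.
Codon 4: GTG Val / GTG Val — identical.
Codon 5: CAC His / CAT His — synonymous.
Synonymous differences: 2.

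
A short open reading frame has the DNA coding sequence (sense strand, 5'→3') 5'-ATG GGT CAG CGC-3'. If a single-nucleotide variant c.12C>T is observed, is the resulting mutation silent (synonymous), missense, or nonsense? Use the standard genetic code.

Position 12 falls in codon 4: CGC → Arg.
After the substitution the codon is CGT → Arg.
Both encode Arg, so the change is synonymous.

silent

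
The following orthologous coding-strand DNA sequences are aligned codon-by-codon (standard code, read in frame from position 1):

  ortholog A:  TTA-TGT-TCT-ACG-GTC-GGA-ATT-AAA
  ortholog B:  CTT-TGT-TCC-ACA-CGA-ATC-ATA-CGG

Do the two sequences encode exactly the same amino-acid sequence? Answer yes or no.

no

Codon 1: TTA Leu / CTT Leu — synonymous.
Codon 2: TGT Cys / TGT Cys — identical.
Codon 3: TCT Ser / TCC Ser — synonymous.
Codon 4: ACG Thr / ACA Thr — synonymous.
Codon 5: GTC Val / CGA Arg — nonsynonymous.
Codon 6: GGA Gly / ATC Ile — nonsynonymous.
Codon 7: ATT Ile / ATA Ile — synonymous.
Codon 8: AAA Lys / CGG Arg — nonsynonymous.
Nonsynonymous differences: 3 → different protein.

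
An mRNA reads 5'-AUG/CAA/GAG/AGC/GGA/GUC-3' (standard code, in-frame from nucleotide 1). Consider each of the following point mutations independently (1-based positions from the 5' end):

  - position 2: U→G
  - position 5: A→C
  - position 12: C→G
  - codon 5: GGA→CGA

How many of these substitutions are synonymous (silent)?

0

Codon 1: AUG (Met) → AGG (Arg) — missense.
Codon 2: CAA (Gln) → CCA (Pro) — missense.
Codon 4: AGC (Ser) → AGG (Arg) — missense.
Codon 5: GGA (Gly) → CGA (Arg) — missense.
Synonymous: 0 of 4.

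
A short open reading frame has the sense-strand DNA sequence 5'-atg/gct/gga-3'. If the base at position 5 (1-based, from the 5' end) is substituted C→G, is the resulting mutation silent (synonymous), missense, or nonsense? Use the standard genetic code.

missense

Position 5 falls in codon 2: GCT → Ala.
After the substitution the codon is GGT → Gly.
Ala ≠ Gly, so this is a missense mutation.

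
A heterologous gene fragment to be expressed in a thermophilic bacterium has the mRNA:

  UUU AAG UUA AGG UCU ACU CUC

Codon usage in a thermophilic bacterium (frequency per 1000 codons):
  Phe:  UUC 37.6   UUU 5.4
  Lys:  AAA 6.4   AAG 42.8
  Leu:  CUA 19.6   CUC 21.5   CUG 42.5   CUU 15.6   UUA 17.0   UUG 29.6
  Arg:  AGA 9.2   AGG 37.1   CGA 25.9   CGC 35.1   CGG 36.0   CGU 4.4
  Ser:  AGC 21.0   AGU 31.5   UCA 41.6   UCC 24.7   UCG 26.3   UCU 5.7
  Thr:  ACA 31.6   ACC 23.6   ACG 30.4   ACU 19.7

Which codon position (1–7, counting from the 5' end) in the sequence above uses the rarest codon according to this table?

1

Codon 1 UUU (Phe): 5.4 per 1000.
Codon 2 AAG (Lys): 42.8 per 1000.
Codon 3 UUA (Leu): 17.0 per 1000.
Codon 4 AGG (Arg): 37.1 per 1000.
Codon 5 UCU (Ser): 5.7 per 1000.
Codon 6 ACU (Thr): 19.7 per 1000.
Codon 7 CUC (Leu): 21.5 per 1000.
Lowest frequency is 5.4 at codon 1.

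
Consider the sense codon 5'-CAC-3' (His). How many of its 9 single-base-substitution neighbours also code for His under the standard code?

Position 1: none → 0 synonymous.
Position 2: none → 0 synonymous.
Position 3: CAU → 1 synonymous.
Total: 0 + 0 + 1 = 1.

1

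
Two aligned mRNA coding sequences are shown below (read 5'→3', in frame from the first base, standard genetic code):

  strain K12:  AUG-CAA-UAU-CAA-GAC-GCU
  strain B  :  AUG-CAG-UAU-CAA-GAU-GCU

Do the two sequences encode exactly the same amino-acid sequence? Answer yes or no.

Codon 1: AUG Met / AUG Met — identical.
Codon 2: CAA Gln / CAG Gln — synonymous.
Codon 3: UAU Tyr / UAU Tyr — identical.
Codon 4: CAA Gln / CAA Gln — identical.
Codon 5: GAC Asp / GAU Asp — synonymous.
Codon 6: GCU Ala / GCU Ala — identical.
Nonsynonymous differences: 0 → same protein.

yes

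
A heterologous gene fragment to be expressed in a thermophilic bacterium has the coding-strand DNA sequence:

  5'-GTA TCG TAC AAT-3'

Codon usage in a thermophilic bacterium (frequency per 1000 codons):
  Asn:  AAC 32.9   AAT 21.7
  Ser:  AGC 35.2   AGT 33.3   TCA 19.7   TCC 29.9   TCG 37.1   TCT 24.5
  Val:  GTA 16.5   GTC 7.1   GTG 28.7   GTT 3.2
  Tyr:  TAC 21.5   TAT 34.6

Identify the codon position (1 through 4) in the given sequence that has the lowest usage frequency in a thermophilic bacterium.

1

Codon 1 GTA (Val): 16.5 per 1000.
Codon 2 TCG (Ser): 37.1 per 1000.
Codon 3 TAC (Tyr): 21.5 per 1000.
Codon 4 AAT (Asn): 21.7 per 1000.
Lowest frequency is 16.5 at codon 1.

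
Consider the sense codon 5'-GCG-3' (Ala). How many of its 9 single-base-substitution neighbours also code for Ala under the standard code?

Position 1: none → 0 synonymous.
Position 2: none → 0 synonymous.
Position 3: GCU, GCC, GCA → 3 synonymous.
Total: 0 + 0 + 3 = 3.

3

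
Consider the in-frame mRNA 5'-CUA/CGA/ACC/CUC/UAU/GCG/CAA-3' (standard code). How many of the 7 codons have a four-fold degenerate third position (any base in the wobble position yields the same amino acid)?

Codon 1 CUA (Leu): third position 4-fold.
Codon 2 CGA (Arg): third position 4-fold.
Codon 3 ACC (Thr): third position 4-fold.
Codon 4 CUC (Leu): third position 4-fold.
Codon 5 UAU (Tyr): third position 2-fold.
Codon 6 GCG (Ala): third position 4-fold.
Codon 7 CAA (Gln): third position 2-fold.
Four-fold degenerate third positions: 5.

5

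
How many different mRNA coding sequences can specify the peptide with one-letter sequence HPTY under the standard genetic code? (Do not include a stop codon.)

64

His: 2 codons.
Pro: 4 codons.
Thr: 4 codons.
Tyr: 2 codons.
2 × 4 × 4 × 2 = 64.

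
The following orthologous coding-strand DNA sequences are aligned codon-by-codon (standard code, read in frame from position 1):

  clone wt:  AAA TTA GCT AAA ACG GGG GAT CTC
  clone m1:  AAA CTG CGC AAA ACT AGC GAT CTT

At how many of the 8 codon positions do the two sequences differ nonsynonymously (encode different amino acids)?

2

Codon 1: AAA Lys / AAA Lys — identical.
Codon 2: TTA Leu / CTG Leu — synonymous.
Codon 3: GCT Ala / CGC Arg — nonsynonymous.
Codon 4: AAA Lys / AAA Lys — identical.
Codon 5: ACG Thr / ACT Thr — synonymous.
Codon 6: GGG Gly / AGC Ser — nonsynonymous.
Codon 7: GAT Asp / GAT Asp — identical.
Codon 8: CTC Leu / CTT Leu — synonymous.
Nonsynonymous differences: 2.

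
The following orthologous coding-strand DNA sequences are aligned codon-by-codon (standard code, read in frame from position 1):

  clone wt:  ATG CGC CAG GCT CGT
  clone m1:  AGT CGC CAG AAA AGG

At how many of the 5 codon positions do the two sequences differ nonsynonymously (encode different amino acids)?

2

Codon 1: ATG Met / AGT Ser — nonsynonymous.
Codon 2: CGC Arg / CGC Arg — identical.
Codon 3: CAG Gln / CAG Gln — identical.
Codon 4: GCT Ala / AAA Lys — nonsynonymous.
Codon 5: CGT Arg / AGG Arg — synonymous.
Nonsynonymous differences: 2.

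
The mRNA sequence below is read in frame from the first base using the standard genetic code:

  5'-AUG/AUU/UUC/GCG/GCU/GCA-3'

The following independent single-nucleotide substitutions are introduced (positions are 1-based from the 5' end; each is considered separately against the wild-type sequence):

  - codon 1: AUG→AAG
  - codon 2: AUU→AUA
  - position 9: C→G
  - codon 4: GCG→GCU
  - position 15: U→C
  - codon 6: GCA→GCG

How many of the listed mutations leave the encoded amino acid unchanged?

4

Codon 1: AUG (Met) → AAG (Lys) — missense.
Codon 2: AUU (Ile) → AUA (Ile) — synonymous.
Codon 3: UUC (Phe) → UUG (Leu) — missense.
Codon 4: GCG (Ala) → GCU (Ala) — synonymous.
Codon 5: GCU (Ala) → GCC (Ala) — synonymous.
Codon 6: GCA (Ala) → GCG (Ala) — synonymous.
Synonymous: 4 of 6.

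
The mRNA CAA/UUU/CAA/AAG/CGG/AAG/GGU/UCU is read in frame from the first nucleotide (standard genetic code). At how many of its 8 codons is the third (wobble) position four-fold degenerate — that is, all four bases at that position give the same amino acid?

3

Codon 1 CAA (Gln): third position 2-fold.
Codon 2 UUU (Phe): third position 2-fold.
Codon 3 CAA (Gln): third position 2-fold.
Codon 4 AAG (Lys): third position 2-fold.
Codon 5 CGG (Arg): third position 4-fold.
Codon 6 AAG (Lys): third position 2-fold.
Codon 7 GGU (Gly): third position 4-fold.
Codon 8 UCU (Ser): third position 4-fold.
Four-fold degenerate third positions: 3.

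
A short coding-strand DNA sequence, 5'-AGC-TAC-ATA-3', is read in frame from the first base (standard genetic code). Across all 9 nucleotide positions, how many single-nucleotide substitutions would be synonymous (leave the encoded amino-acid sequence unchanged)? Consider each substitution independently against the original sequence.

Codon 1 (AGC, Ser): 1 synonymous substitution.
Codon 2 (TAC, Tyr): 1 synonymous substitution.
Codon 3 (ATA, Ile): 2 synonymous substitutions.
Total: 1 + 1 + 2 = 4.

4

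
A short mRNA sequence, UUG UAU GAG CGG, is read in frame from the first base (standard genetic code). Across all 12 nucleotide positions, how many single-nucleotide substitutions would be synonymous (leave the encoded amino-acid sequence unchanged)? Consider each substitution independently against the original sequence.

8

Codon 1 (UUG, Leu): 2 synonymous substitutions.
Codon 2 (UAU, Tyr): 1 synonymous substitution.
Codon 3 (GAG, Glu): 1 synonymous substitution.
Codon 4 (CGG, Arg): 4 synonymous substitutions.
Total: 2 + 1 + 1 + 4 = 8.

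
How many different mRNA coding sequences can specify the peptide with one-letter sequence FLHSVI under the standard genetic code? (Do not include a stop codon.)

Phe: 2 codons.
Leu: 6 codons.
His: 2 codons.
Ser: 6 codons.
Val: 4 codons.
Ile: 3 codons.
2 × 6 × 2 × 6 × 4 × 3 = 1728.

1728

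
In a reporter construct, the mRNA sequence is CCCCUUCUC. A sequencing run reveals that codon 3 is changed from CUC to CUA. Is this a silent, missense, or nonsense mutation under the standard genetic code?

Position 9 falls in codon 3: CUC → Leu.
After the substitution the codon is CUA → Leu.
Both encode Leu, so the change is synonymous.

silent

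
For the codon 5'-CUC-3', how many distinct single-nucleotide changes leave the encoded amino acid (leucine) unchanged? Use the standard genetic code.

3

Position 1: none → 0 synonymous.
Position 2: none → 0 synonymous.
Position 3: CUU, CUA, CUG → 3 synonymous.
Total: 0 + 0 + 3 = 3.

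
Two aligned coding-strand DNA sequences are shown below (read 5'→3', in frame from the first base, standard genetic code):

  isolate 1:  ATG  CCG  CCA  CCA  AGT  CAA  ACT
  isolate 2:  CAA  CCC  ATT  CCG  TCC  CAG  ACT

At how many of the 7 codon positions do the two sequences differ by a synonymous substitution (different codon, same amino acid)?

Codon 1: ATG Met / CAA Gln — nonsynonymous.
Codon 2: CCG Pro / CCC Pro — synonymous.
Codon 3: CCA Pro / ATT Ile — nonsynonymous.
Codon 4: CCA Pro / CCG Pro — synonymous.
Codon 5: AGT Ser / TCC Ser — synonymous.
Codon 6: CAA Gln / CAG Gln — synonymous.
Codon 7: ACT Thr / ACT Thr — identical.
Synonymous differences: 4.

4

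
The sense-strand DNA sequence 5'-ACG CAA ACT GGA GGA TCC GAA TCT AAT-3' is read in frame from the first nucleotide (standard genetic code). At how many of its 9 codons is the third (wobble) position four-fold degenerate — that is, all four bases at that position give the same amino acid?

6

Codon 1 ACG (Thr): third position 4-fold.
Codon 2 CAA (Gln): third position 2-fold.
Codon 3 ACT (Thr): third position 4-fold.
Codon 4 GGA (Gly): third position 4-fold.
Codon 5 GGA (Gly): third position 4-fold.
Codon 6 TCC (Ser): third position 4-fold.
Codon 7 GAA (Glu): third position 2-fold.
Codon 8 TCT (Ser): third position 4-fold.
Codon 9 AAT (Asn): third position 2-fold.
Four-fold degenerate third positions: 6.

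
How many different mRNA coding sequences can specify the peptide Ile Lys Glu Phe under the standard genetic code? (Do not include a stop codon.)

Ile: 3 codons.
Lys: 2 codons.
Glu: 2 codons.
Phe: 2 codons.
3 × 2 × 2 × 2 = 24.

24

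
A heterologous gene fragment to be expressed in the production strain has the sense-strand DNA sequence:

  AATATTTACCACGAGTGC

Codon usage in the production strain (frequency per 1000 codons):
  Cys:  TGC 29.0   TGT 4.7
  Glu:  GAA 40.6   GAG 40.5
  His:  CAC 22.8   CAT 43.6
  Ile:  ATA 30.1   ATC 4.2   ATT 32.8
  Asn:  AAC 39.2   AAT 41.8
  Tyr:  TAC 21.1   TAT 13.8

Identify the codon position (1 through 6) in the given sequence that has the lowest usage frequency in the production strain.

3

Codon 1 AAT (Asn): 41.8 per 1000.
Codon 2 ATT (Ile): 32.8 per 1000.
Codon 3 TAC (Tyr): 21.1 per 1000.
Codon 4 CAC (His): 22.8 per 1000.
Codon 5 GAG (Glu): 40.5 per 1000.
Codon 6 TGC (Cys): 29.0 per 1000.
Lowest frequency is 21.1 at codon 3.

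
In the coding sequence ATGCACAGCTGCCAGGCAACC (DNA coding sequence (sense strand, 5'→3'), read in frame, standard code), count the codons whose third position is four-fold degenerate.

2

Codon 1 ATG (Met): third position 1-fold.
Codon 2 CAC (His): third position 2-fold.
Codon 3 AGC (Ser): third position 2-fold.
Codon 4 TGC (Cys): third position 2-fold.
Codon 5 CAG (Gln): third position 2-fold.
Codon 6 GCA (Ala): third position 4-fold.
Codon 7 ACC (Thr): third position 4-fold.
Four-fold degenerate third positions: 2.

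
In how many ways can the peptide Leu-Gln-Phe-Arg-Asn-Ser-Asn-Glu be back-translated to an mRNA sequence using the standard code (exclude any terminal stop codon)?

6912

Leu: 6 codons.
Gln: 2 codons.
Phe: 2 codons.
Arg: 6 codons.
Asn: 2 codons.
Ser: 6 codons.
Asn: 2 codons.
Glu: 2 codons.
6 × 2 × 2 × 6 × 2 × 6 × 2 × 2 = 6912.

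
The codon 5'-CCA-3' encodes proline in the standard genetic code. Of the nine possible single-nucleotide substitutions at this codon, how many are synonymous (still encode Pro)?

3

Position 1: none → 0 synonymous.
Position 2: none → 0 synonymous.
Position 3: CCU, CCC, CCG → 3 synonymous.
Total: 0 + 0 + 3 = 3.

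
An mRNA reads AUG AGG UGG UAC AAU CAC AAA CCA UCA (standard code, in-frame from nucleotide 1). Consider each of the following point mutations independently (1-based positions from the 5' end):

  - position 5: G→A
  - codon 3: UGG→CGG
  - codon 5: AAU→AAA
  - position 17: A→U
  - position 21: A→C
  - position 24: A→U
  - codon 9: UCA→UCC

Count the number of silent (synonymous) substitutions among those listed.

Codon 2: AGG (Arg) → AAG (Lys) — missense.
Codon 3: UGG (Trp) → CGG (Arg) — missense.
Codon 5: AAU (Asn) → AAA (Lys) — missense.
Codon 6: CAC (His) → CUC (Leu) — missense.
Codon 7: AAA (Lys) → AAC (Asn) — missense.
Codon 8: CCA (Pro) → CCU (Pro) — synonymous.
Codon 9: UCA (Ser) → UCC (Ser) — synonymous.
Synonymous: 2 of 7.

2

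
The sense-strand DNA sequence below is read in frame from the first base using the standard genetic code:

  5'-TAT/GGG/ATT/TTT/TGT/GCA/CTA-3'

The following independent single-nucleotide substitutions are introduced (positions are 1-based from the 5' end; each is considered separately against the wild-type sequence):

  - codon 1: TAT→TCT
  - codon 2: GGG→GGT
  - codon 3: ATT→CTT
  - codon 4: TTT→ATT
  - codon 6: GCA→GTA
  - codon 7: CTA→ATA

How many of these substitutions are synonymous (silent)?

1

Codon 1: TAT (Tyr) → TCT (Ser) — missense.
Codon 2: GGG (Gly) → GGT (Gly) — synonymous.
Codon 3: ATT (Ile) → CTT (Leu) — missense.
Codon 4: TTT (Phe) → ATT (Ile) — missense.
Codon 6: GCA (Ala) → GTA (Val) — missense.
Codon 7: CTA (Leu) → ATA (Ile) — missense.
Synonymous: 1 of 6.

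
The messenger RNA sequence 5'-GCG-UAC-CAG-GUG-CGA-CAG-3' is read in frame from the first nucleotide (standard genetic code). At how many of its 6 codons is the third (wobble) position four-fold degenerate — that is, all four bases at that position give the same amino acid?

3

Codon 1 GCG (Ala): third position 4-fold.
Codon 2 UAC (Tyr): third position 2-fold.
Codon 3 CAG (Gln): third position 2-fold.
Codon 4 GUG (Val): third position 4-fold.
Codon 5 CGA (Arg): third position 4-fold.
Codon 6 CAG (Gln): third position 2-fold.
Four-fold degenerate third positions: 3.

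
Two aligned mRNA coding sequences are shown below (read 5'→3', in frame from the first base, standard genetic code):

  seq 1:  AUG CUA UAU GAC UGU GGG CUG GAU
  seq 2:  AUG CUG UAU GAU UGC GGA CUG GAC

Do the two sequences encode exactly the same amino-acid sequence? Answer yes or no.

yes

Codon 1: AUG Met / AUG Met — identical.
Codon 2: CUA Leu / CUG Leu — synonymous.
Codon 3: UAU Tyr / UAU Tyr — identical.
Codon 4: GAC Asp / GAU Asp — synonymous.
Codon 5: UGU Cys / UGC Cys — synonymous.
Codon 6: GGG Gly / GGA Gly — synonymous.
Codon 7: CUG Leu / CUG Leu — identical.
Codon 8: GAU Asp / GAC Asp — synonymous.
Nonsynonymous differences: 0 → same protein.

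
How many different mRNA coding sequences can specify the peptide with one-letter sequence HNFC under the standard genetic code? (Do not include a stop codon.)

His: 2 codons.
Asn: 2 codons.
Phe: 2 codons.
Cys: 2 codons.
2 × 2 × 2 × 2 = 16.

16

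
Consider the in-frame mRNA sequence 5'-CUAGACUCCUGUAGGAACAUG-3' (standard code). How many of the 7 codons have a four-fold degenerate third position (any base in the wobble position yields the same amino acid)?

2

Codon 1 CUA (Leu): third position 4-fold.
Codon 2 GAC (Asp): third position 2-fold.
Codon 3 UCC (Ser): third position 4-fold.
Codon 4 UGU (Cys): third position 2-fold.
Codon 5 AGG (Arg): third position 2-fold.
Codon 6 AAC (Asn): third position 2-fold.
Codon 7 AUG (Met): third position 1-fold.
Four-fold degenerate third positions: 2.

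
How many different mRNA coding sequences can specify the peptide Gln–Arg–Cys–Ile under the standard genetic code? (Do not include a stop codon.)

Gln: 2 codons.
Arg: 6 codons.
Cys: 2 codons.
Ile: 3 codons.
2 × 6 × 2 × 3 = 72.

72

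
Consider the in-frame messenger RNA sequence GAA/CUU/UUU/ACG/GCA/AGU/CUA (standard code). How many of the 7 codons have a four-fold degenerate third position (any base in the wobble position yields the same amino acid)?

Codon 1 GAA (Glu): third position 2-fold.
Codon 2 CUU (Leu): third position 4-fold.
Codon 3 UUU (Phe): third position 2-fold.
Codon 4 ACG (Thr): third position 4-fold.
Codon 5 GCA (Ala): third position 4-fold.
Codon 6 AGU (Ser): third position 2-fold.
Codon 7 CUA (Leu): third position 4-fold.
Four-fold degenerate third positions: 4.

4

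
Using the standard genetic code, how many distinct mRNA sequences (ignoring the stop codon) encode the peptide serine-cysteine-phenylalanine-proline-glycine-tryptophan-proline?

1536

Ser: 6 codons.
Cys: 2 codons.
Phe: 2 codons.
Pro: 4 codons.
Gly: 4 codons.
Trp: 1 codon.
Pro: 4 codons.
6 × 2 × 2 × 4 × 4 × 1 × 4 = 1536.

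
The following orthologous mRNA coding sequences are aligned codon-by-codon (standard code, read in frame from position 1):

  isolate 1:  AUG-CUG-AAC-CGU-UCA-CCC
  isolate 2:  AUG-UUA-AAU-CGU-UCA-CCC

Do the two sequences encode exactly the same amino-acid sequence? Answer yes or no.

yes

Codon 1: AUG Met / AUG Met — identical.
Codon 2: CUG Leu / UUA Leu — synonymous.
Codon 3: AAC Asn / AAU Asn — synonymous.
Codon 4: CGU Arg / CGU Arg — identical.
Codon 5: UCA Ser / UCA Ser — identical.
Codon 6: CCC Pro / CCC Pro — identical.
Nonsynonymous differences: 0 → same protein.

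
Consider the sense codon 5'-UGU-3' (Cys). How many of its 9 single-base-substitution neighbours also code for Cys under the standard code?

Position 1: none → 0 synonymous.
Position 2: none → 0 synonymous.
Position 3: UGC → 1 synonymous.
Total: 0 + 0 + 1 = 1.

1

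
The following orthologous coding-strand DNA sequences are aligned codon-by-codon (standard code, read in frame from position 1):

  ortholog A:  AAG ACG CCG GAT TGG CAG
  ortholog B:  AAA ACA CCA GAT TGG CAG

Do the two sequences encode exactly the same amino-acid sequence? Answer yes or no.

Codon 1: AAG Lys / AAA Lys — synonymous.
Codon 2: ACG Thr / ACA Thr — synonymous.
Codon 3: CCG Pro / CCA Pro — synonymous.
Codon 4: GAT Asp / GAT Asp — identical.
Codon 5: TGG Trp / TGG Trp — identical.
Codon 6: CAG Gln / CAG Gln — identical.
Nonsynonymous differences: 0 → same protein.

yes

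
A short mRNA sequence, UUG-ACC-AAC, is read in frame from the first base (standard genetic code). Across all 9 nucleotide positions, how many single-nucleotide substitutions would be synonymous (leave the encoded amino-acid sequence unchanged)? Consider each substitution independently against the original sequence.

6

Codon 1 (UUG, Leu): 2 synonymous substitutions.
Codon 2 (ACC, Thr): 3 synonymous substitutions.
Codon 3 (AAC, Asn): 1 synonymous substitution.
Total: 2 + 3 + 1 = 6.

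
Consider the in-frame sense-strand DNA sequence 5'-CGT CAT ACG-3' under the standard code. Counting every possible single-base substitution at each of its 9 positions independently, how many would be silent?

7

Codon 1 (CGT, Arg): 3 synonymous substitutions.
Codon 2 (CAT, His): 1 synonymous substitution.
Codon 3 (ACG, Thr): 3 synonymous substitutions.
Total: 3 + 1 + 3 = 7.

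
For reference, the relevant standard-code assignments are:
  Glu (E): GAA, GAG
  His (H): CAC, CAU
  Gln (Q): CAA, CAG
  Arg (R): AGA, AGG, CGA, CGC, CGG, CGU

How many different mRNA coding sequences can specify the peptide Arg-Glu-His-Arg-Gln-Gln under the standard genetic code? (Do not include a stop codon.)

576

Arg: 6 codons.
Glu: 2 codons.
His: 2 codons.
Arg: 6 codons.
Gln: 2 codons.
Gln: 2 codons.
6 × 2 × 2 × 6 × 2 × 2 = 576.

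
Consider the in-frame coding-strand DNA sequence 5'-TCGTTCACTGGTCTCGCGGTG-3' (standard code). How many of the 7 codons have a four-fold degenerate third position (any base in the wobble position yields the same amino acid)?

6

Codon 1 TCG (Ser): third position 4-fold.
Codon 2 TTC (Phe): third position 2-fold.
Codon 3 ACT (Thr): third position 4-fold.
Codon 4 GGT (Gly): third position 4-fold.
Codon 5 CTC (Leu): third position 4-fold.
Codon 6 GCG (Ala): third position 4-fold.
Codon 7 GTG (Val): third position 4-fold.
Four-fold degenerate third positions: 6.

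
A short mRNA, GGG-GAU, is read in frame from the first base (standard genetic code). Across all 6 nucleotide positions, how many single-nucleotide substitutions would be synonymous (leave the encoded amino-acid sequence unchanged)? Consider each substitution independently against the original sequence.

Codon 1 (GGG, Gly): 3 synonymous substitutions.
Codon 2 (GAU, Asp): 1 synonymous substitution.
Total: 3 + 1 = 4.

4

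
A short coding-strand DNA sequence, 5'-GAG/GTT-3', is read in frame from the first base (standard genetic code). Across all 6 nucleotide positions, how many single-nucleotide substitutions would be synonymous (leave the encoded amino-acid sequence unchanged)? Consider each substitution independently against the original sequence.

Codon 1 (GAG, Glu): 1 synonymous substitution.
Codon 2 (GTT, Val): 3 synonymous substitutions.
Total: 1 + 3 = 4.

4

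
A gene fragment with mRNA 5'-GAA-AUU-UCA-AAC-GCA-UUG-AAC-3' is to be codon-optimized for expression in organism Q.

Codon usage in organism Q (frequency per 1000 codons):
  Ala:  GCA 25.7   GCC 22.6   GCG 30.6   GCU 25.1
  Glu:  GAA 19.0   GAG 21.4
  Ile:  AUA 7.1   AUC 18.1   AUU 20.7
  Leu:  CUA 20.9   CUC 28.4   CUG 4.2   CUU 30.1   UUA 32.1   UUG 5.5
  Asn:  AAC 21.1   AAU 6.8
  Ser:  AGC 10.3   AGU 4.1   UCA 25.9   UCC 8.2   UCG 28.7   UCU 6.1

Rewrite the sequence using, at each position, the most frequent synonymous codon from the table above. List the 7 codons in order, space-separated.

Codon 1 (Glu): best is GAG at 21.4.
Codon 2 (Ile): best is AUU at 20.7.
Codon 3 (Ser): best is UCG at 28.7.
Codon 4 (Asn): best is AAC at 21.1.
Codon 5 (Ala): best is GCG at 30.6.
Codon 6 (Leu): best is UUA at 32.1.
Codon 7 (Asn): best is AAC at 21.1.

GAG AUU UCG AAC GCG UUA AAC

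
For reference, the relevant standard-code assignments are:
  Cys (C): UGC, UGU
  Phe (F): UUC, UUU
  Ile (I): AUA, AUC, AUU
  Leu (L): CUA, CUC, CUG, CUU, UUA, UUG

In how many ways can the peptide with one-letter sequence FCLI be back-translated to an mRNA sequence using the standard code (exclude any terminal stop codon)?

Phe: 2 codons.
Cys: 2 codons.
Leu: 6 codons.
Ile: 3 codons.
2 × 2 × 6 × 3 = 72.

72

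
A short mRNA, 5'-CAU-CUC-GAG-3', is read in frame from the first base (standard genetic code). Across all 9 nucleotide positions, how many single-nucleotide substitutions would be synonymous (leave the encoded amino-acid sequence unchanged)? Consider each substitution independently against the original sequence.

5

Codon 1 (CAU, His): 1 synonymous substitution.
Codon 2 (CUC, Leu): 3 synonymous substitutions.
Codon 3 (GAG, Glu): 1 synonymous substitution.
Total: 1 + 3 + 1 = 5.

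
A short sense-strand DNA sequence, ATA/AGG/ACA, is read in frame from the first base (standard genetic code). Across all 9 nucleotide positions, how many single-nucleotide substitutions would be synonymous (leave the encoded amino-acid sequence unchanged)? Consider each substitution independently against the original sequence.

Codon 1 (ATA, Ile): 2 synonymous substitutions.
Codon 2 (AGG, Arg): 2 synonymous substitutions.
Codon 3 (ACA, Thr): 3 synonymous substitutions.
Total: 2 + 2 + 3 = 7.

7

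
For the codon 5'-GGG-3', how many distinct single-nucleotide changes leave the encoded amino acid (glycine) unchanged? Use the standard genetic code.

Position 1: none → 0 synonymous.
Position 2: none → 0 synonymous.
Position 3: GGT, GGC, GGA → 3 synonymous.
Total: 0 + 0 + 3 = 3.

3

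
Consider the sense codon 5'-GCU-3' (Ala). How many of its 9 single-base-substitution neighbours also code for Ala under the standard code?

Position 1: none → 0 synonymous.
Position 2: none → 0 synonymous.
Position 3: GCC, GCA, GCG → 3 synonymous.
Total: 0 + 0 + 3 = 3.

3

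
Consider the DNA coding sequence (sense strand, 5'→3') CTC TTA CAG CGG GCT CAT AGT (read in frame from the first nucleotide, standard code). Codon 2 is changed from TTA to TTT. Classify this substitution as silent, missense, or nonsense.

Position 6 falls in codon 2: TTA → Leu.
After the substitution the codon is TTT → Phe.
Leu ≠ Phe, so this is a missense mutation.

missense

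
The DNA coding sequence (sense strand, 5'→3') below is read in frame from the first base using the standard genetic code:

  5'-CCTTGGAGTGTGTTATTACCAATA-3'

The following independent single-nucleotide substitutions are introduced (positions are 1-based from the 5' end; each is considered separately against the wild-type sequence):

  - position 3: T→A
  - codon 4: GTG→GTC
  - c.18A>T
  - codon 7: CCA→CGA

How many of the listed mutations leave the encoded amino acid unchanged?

Codon 1: CCT (Pro) → CCA (Pro) — synonymous.
Codon 4: GTG (Val) → GTC (Val) — synonymous.
Codon 6: TTA (Leu) → TTT (Phe) — missense.
Codon 7: CCA (Pro) → CGA (Arg) — missense.
Synonymous: 2 of 4.

2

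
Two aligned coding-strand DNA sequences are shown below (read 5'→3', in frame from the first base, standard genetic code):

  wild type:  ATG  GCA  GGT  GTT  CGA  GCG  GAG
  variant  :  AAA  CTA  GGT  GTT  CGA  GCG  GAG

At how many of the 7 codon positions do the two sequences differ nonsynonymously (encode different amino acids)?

2

Codon 1: ATG Met / AAA Lys — nonsynonymous.
Codon 2: GCA Ala / CTA Leu — nonsynonymous.
Codon 3: GGT Gly / GGT Gly — identical.
Codon 4: GTT Val / GTT Val — identical.
Codon 5: CGA Arg / CGA Arg — identical.
Codon 6: GCG Ala / GCG Ala — identical.
Codon 7: GAG Glu / GAG Glu — identical.
Nonsynonymous differences: 2.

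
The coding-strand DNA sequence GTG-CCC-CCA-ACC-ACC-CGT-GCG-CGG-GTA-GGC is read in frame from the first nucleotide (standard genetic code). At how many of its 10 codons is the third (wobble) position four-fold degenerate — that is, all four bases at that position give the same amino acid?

Codon 1 GTG (Val): third position 4-fold.
Codon 2 CCC (Pro): third position 4-fold.
Codon 3 CCA (Pro): third position 4-fold.
Codon 4 ACC (Thr): third position 4-fold.
Codon 5 ACC (Thr): third position 4-fold.
Codon 6 CGT (Arg): third position 4-fold.
Codon 7 GCG (Ala): third position 4-fold.
Codon 8 CGG (Arg): third position 4-fold.
Codon 9 GTA (Val): third position 4-fold.
Codon 10 GGC (Gly): third position 4-fold.
Four-fold degenerate third positions: 10.

10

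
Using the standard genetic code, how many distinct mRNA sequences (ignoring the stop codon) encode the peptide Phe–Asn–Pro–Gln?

32

Phe: 2 codons.
Asn: 2 codons.
Pro: 4 codons.
Gln: 2 codons.
2 × 2 × 4 × 2 = 32.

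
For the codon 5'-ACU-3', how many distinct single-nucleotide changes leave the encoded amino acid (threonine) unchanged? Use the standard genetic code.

Position 1: none → 0 synonymous.
Position 2: none → 0 synonymous.
Position 3: ACC, ACA, ACG → 3 synonymous.
Total: 0 + 0 + 3 = 3.

3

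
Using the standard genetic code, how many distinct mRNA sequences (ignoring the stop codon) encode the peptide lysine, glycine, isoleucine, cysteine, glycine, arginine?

1152

Lys: 2 codons.
Gly: 4 codons.
Ile: 3 codons.
Cys: 2 codons.
Gly: 4 codons.
Arg: 6 codons.
2 × 4 × 3 × 2 × 4 × 6 = 1152.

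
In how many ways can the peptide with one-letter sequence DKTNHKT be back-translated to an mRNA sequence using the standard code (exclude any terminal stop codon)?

Asp: 2 codons.
Lys: 2 codons.
Thr: 4 codons.
Asn: 2 codons.
His: 2 codons.
Lys: 2 codons.
Thr: 4 codons.
2 × 2 × 4 × 2 × 2 × 2 × 4 = 512.

512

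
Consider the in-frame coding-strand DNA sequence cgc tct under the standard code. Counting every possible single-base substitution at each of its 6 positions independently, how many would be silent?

Codon 1 (CGC, Arg): 3 synonymous substitutions.
Codon 2 (TCT, Ser): 3 synonymous substitutions.
Total: 3 + 3 = 6.

6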